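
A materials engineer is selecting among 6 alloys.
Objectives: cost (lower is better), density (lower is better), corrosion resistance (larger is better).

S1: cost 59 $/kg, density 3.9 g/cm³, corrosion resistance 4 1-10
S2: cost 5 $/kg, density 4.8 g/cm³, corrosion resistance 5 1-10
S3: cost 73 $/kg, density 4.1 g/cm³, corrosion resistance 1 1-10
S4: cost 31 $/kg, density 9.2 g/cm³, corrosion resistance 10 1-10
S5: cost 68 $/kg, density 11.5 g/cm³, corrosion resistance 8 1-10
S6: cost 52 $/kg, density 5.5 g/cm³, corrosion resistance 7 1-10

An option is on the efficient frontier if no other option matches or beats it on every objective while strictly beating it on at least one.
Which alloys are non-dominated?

S1: not dominated (best density).
S2: not dominated (best cost).
S3: dominated by S1 (cost 59≤73, density 3.9≤4.1, corrosion resistance 4≥1).
S4: not dominated (best corrosion resistance).
S5: dominated by S4 (cost 31≤68, density 9.2≤11.5, corrosion resistance 10≥8).
S6: not dominated.

S1, S2, S4, S6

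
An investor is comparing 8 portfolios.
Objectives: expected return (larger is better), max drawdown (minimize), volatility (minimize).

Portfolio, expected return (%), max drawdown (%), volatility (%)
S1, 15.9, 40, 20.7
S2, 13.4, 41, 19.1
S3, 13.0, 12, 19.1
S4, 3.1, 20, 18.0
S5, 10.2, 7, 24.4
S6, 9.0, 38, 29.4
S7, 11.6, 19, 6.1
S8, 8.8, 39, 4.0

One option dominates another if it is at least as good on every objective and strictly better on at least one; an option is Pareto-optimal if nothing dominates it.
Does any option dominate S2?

S1: worse on volatility (20.7 vs 19.1).
S3: worse on expected return (13.0 vs 13.4).
S4: worse on expected return (3.1 vs 13.4).
S5: worse on expected return (10.2 vs 13.4).
S6: worse on expected return (9.0 vs 13.4).
S7: worse on expected return (11.6 vs 13.4).
S8: worse on expected return (8.8 vs 13.4).
No option is at least as good as S2 on every objective and strictly better on one.

No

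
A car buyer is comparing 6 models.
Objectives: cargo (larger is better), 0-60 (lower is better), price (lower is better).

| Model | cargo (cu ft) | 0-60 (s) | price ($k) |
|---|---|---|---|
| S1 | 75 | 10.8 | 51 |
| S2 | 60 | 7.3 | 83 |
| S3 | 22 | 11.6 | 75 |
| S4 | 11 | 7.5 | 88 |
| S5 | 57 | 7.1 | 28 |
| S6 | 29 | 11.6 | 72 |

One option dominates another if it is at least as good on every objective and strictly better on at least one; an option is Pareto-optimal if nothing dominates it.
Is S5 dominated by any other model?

No

S1: worse on 0-60 (10.8 vs 7.1).
S2: worse on 0-60 (7.3 vs 7.1).
S3: worse on cargo (22 vs 57).
S4: worse on cargo (11 vs 57).
S6: worse on cargo (29 vs 57).
No option is at least as good as S5 on every objective and strictly better on one.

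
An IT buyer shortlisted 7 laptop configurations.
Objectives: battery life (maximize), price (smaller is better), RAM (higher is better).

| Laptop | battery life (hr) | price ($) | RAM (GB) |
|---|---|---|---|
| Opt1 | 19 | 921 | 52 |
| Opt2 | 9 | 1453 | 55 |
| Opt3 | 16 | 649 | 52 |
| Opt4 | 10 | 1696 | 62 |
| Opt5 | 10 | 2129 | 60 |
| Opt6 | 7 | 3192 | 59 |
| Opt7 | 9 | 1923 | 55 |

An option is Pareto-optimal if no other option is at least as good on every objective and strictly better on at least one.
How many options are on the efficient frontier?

Opt1: not dominated (best battery life).
Opt2: not dominated.
Opt3: not dominated (best price).
Opt4: not dominated (best RAM).
Opt5: dominated by Opt4 (battery life 10≥10, price 1696≤2129, RAM 62≥60).
Opt6: dominated by Opt4 (battery life 10≥7, price 1696≤3192, RAM 62≥59).
Opt7: dominated by Opt2 (battery life 9≥9, price 1453≤1923, RAM 55≥55).
Pareto-optimal: Opt1, Opt2, Opt3, Opt4 → 4.

4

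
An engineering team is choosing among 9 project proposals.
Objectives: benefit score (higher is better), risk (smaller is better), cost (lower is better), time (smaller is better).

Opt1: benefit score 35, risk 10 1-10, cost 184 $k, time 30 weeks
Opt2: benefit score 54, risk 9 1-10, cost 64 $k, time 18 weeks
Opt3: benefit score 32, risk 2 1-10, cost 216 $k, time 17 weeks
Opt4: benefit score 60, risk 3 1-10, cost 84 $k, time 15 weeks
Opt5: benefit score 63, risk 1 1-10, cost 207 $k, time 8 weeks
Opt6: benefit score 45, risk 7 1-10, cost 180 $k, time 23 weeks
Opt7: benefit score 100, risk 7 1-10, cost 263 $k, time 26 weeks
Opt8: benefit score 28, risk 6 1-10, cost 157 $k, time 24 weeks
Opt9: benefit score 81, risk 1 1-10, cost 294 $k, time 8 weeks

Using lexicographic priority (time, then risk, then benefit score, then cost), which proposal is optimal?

Opt9

First minimize time: best is 8, kept {Opt5, Opt9}.
Then minimize risk: best is 1, kept {Opt5, Opt9}.
Then maximize benefit score: best is 81, kept {Opt9}.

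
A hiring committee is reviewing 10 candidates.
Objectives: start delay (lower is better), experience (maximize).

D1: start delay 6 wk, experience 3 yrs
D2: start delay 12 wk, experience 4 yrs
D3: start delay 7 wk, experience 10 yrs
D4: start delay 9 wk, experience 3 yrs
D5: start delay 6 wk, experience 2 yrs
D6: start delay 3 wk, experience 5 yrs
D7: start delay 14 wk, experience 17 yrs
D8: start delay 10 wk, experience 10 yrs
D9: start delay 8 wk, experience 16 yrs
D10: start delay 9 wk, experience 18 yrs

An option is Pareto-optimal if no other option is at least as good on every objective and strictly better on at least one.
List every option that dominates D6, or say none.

D1: worse on start delay (6 vs 3).
D2: worse on start delay (12 vs 3).
D3: worse on start delay (7 vs 3).
D4: worse on start delay (9 vs 3).
D5: worse on start delay (6 vs 3).
D7: worse on start delay (14 vs 3).
D8: worse on start delay (10 vs 3).
D9: worse on start delay (8 vs 3).
D10: worse on start delay (9 vs 3).
No option dominates D6.

none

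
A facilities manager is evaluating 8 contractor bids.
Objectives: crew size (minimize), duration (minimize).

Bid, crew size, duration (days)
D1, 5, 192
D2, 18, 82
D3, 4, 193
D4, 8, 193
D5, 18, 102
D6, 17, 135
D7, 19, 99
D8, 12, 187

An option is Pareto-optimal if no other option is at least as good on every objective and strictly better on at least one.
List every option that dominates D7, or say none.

D2

D2: crew size 18≤19, duration 82≤99 — dominates D7.
Others (D1, D3, D4, D5, D6, D8) are each worse than D7 on at least one objective.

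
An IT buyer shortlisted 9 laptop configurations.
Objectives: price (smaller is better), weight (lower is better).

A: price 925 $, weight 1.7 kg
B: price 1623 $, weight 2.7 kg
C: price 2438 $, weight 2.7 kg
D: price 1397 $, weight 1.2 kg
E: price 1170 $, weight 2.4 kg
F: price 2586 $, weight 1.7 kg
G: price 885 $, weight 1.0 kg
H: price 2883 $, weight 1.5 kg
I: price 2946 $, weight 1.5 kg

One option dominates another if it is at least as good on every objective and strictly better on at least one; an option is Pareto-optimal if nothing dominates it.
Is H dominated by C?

No

C vs H: C is worse on weight (2.7 vs 1.5), so it does not dominate H.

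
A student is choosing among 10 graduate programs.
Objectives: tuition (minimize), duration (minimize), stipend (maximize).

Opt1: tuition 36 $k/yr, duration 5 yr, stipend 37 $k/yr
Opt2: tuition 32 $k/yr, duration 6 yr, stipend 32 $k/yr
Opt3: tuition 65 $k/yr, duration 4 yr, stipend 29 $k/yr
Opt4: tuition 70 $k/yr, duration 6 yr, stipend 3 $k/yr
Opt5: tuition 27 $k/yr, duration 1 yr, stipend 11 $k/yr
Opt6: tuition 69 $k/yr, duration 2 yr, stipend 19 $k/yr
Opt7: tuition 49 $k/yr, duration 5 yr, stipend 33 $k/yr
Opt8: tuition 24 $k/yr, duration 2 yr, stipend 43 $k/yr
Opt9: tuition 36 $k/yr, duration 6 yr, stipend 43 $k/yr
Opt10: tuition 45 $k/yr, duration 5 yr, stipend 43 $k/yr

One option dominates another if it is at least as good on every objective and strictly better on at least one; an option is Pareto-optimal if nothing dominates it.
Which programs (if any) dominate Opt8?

none

Opt1: worse on tuition (36 vs 24).
Opt2: worse on tuition (32 vs 24).
Opt3: worse on tuition (65 vs 24).
Opt4: worse on tuition (70 vs 24).
Opt5: worse on tuition (27 vs 24).
Opt6: worse on tuition (69 vs 24).
Opt7: worse on tuition (49 vs 24).
Opt9: worse on tuition (36 vs 24).
Opt10: worse on tuition (45 vs 24).
No option dominates Opt8.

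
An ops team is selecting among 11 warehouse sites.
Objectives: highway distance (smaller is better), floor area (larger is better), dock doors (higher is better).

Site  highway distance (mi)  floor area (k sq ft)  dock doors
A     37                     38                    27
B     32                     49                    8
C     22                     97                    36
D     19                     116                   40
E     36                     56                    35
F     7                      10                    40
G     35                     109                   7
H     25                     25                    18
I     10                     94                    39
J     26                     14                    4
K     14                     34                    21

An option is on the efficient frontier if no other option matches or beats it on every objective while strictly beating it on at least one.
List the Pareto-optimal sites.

D, F, I

A: dominated by C (highway distance 22≤37, floor area 97≥38, dock doors 36≥27).
B: dominated by C (highway distance 22≤32, floor area 97≥49, dock doors 36≥8).
C: dominated by D (highway distance 19≤22, floor area 116≥97, dock doors 40≥36).
D: not dominated (best floor area).
E: dominated by C (highway distance 22≤36, floor area 97≥56, dock doors 36≥35).
F: not dominated (best highway distance).
G: dominated by D (highway distance 19≤35, floor area 116≥109, dock doors 40≥7).
H: dominated by C (highway distance 22≤25, floor area 97≥25, dock doors 36≥18).
I: not dominated.
J: dominated by C (highway distance 22≤26, floor area 97≥14, dock doors 36≥4).
K: dominated by I (highway distance 10≤14, floor area 94≥34, dock doors 39≥21).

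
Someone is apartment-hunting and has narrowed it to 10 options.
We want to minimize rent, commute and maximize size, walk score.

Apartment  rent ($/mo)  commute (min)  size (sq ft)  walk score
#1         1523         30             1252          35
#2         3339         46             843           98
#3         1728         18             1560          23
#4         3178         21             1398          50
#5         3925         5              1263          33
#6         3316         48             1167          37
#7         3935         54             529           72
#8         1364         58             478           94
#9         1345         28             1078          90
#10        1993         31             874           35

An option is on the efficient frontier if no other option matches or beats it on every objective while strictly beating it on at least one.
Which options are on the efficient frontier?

#1, #2, #3, #4, #5, #8, #9

#1: not dominated.
#2: not dominated (best walk score).
#3: not dominated (best size).
#4: not dominated.
#5: not dominated (best commute).
#6: dominated by #4 (rent 3178≤3316, commute 21≤48, size 1398≥1167, walk score 50≥37).
#7: dominated by #2 (rent 3339≤3935, commute 46≤54, size 843≥529, walk score 98≥72).
#8: not dominated.
#9: not dominated (best rent).
#10: dominated by #1 (rent 1523≤1993, commute 30≤31, size 1252≥874, walk score 35≥35).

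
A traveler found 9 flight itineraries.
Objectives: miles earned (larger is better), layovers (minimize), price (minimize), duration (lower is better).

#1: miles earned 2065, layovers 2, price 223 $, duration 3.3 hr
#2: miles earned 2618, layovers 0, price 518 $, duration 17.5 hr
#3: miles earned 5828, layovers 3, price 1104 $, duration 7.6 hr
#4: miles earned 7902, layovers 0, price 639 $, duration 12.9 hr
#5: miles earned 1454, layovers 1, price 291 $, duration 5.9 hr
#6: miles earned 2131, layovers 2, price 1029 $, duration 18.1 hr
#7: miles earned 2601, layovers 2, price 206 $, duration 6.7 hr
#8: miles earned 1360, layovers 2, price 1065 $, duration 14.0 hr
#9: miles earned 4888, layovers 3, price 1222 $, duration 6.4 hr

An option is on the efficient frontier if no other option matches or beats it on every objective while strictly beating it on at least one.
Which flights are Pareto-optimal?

#1: not dominated (best duration).
#2: not dominated.
#3: not dominated.
#4: not dominated (best miles earned).
#5: not dominated.
#6: dominated by #2 (miles earned 2618≥2131, layovers 0≤2, price 518≤1029, duration 17.5≤18.1).
#7: not dominated (best price).
#8: dominated by #1 (miles earned 2065≥1360, layovers 2≤2, price 223≤1065, duration 3.3≤14.0).
#9: not dominated.

#1, #2, #3, #4, #5, #7, #9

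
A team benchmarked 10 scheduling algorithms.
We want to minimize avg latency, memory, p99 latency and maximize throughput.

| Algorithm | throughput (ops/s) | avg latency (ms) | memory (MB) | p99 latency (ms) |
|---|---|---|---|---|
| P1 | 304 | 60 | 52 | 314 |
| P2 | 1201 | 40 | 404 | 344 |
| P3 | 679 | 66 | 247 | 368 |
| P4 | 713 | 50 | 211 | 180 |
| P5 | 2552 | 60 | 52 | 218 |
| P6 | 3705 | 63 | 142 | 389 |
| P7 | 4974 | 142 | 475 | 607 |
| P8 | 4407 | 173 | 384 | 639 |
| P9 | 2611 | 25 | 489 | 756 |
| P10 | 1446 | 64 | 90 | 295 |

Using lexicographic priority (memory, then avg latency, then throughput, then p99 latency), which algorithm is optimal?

P5

First minimize memory: best is 52, kept {P1, P5}.
Then minimize avg latency: best is 60, kept {P1, P5}.
Then maximize throughput: best is 2552, kept {P5}.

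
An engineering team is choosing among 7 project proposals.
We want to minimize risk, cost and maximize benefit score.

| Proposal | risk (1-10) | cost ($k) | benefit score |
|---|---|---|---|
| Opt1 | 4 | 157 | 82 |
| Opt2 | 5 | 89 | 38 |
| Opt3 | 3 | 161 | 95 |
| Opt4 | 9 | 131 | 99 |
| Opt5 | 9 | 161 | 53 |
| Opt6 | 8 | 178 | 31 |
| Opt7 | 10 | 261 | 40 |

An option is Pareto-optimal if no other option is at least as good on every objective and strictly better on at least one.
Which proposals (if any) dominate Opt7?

Opt1: risk 4≤10, cost 157≤261, benefit score 82≥40 — dominates Opt7.
Opt3: risk 3≤10, cost 161≤261, benefit score 95≥40 — dominates Opt7.
Opt4: risk 9≤10, cost 131≤261, benefit score 99≥40 — dominates Opt7.
Opt5: risk 9≤10, cost 161≤261, benefit score 53≥40 — dominates Opt7.
Others (Opt2, Opt6) are each worse than Opt7 on at least one objective.

Opt1, Opt3, Opt4, Opt5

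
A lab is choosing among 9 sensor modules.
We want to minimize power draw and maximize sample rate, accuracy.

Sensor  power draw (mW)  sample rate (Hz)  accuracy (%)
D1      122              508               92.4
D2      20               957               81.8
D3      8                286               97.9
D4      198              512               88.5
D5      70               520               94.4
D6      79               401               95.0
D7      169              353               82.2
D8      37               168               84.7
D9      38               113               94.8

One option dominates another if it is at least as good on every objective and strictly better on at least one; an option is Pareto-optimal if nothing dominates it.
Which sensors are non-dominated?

D1: dominated by D5 (power draw 70≤122, sample rate 520≥508, accuracy 94.4≥92.4).
D2: not dominated (best sample rate).
D3: not dominated (best power draw).
D4: dominated by D5 (power draw 70≤198, sample rate 520≥512, accuracy 94.4≥88.5).
D5: not dominated.
D6: not dominated.
D7: dominated by D1 (power draw 122≤169, sample rate 508≥353, accuracy 92.4≥82.2).
D8: dominated by D3 (power draw 8≤37, sample rate 286≥168, accuracy 97.9≥84.7).
D9: dominated by D3 (power draw 8≤38, sample rate 286≥113, accuracy 97.9≥94.8).

D2, D3, D5, D6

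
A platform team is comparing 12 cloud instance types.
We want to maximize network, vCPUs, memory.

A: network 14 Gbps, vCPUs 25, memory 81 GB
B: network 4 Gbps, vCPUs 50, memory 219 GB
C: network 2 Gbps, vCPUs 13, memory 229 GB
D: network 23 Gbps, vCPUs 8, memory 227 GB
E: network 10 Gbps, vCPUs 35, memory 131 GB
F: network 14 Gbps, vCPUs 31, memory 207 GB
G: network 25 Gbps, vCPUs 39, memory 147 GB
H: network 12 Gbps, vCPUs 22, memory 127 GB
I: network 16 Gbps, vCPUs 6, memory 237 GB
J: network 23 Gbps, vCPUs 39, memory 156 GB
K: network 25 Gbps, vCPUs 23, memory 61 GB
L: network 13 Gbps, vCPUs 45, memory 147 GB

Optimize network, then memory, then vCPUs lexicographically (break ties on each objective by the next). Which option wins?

First maximize network: best is 25, kept {G, K}.
Then maximize memory: best is 147, kept {G}.

G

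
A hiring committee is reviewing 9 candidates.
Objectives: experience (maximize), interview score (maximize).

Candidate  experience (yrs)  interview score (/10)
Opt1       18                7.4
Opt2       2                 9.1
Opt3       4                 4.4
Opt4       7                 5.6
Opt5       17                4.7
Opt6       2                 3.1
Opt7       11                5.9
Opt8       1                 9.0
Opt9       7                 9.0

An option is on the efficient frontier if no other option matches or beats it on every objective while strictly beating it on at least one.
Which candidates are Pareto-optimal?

Opt1, Opt2, Opt9

Opt1: not dominated (best experience).
Opt2: not dominated (best interview score).
Opt3: dominated by Opt1 (experience 18≥4, interview score 7.4≥4.4).
Opt4: dominated by Opt1 (experience 18≥7, interview score 7.4≥5.6).
Opt5: dominated by Opt1 (experience 18≥17, interview score 7.4≥4.7).
Opt6: dominated by Opt1 (experience 18≥2, interview score 7.4≥3.1).
Opt7: dominated by Opt1 (experience 18≥11, interview score 7.4≥5.9).
Opt8: dominated by Opt2 (experience 2≥1, interview score 9.1≥9.0).
Opt9: not dominated.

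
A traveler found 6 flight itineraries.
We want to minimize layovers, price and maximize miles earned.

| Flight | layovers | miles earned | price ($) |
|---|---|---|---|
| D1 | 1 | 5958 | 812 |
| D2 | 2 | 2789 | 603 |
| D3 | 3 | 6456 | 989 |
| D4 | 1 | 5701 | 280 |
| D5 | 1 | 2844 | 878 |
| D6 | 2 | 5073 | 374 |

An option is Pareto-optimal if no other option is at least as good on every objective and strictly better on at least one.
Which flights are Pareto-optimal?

D1: not dominated.
D2: dominated by D4 (layovers 1≤2, miles earned 5701≥2789, price 280≤603).
D3: not dominated (best miles earned).
D4: not dominated (best price).
D5: dominated by D1 (layovers 1≤1, miles earned 5958≥2844, price 812≤878).
D6: dominated by D4 (layovers 1≤2, miles earned 5701≥5073, price 280≤374).

D1, D3, D4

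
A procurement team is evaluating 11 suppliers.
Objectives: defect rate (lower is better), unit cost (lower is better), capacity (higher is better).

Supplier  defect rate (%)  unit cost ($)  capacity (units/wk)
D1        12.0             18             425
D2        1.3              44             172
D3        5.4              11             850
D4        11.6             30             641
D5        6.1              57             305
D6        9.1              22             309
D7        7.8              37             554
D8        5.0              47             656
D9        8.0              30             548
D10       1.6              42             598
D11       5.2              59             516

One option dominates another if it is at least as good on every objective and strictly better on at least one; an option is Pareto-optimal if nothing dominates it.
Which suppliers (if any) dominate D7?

D3

D3: defect rate 5.4≤7.8, unit cost 11≤37, capacity 850≥554 — dominates D7.
Others (D1, D2, D4, D5, D6, D8, D9, D10, D11) are each worse than D7 on at least one objective.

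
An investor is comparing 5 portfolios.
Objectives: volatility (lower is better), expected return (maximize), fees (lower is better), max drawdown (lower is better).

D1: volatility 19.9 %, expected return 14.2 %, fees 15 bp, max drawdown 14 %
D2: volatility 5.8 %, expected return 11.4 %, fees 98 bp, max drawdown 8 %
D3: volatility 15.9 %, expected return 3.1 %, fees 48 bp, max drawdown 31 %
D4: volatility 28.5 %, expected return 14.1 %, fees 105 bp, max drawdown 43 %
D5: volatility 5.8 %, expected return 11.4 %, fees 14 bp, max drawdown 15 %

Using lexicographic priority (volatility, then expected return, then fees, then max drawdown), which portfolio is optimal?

D5

First minimize volatility: best is 5.8, kept {D2, D5}.
Then maximize expected return: best is 11.4, kept {D2, D5}.
Then minimize fees: best is 14, kept {D5}.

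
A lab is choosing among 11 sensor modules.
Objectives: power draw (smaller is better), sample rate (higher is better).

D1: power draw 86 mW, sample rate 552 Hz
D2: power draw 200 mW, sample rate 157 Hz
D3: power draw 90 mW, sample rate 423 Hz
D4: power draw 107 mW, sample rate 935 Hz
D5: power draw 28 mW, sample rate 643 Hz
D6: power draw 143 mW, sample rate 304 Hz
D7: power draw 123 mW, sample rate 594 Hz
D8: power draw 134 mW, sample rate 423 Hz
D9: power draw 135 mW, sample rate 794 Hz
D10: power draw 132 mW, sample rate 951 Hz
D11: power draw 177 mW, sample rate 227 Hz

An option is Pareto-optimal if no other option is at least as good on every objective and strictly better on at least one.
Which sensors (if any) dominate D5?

none

D1: worse on power draw (86 vs 28).
D2: worse on power draw (200 vs 28).
D3: worse on power draw (90 vs 28).
D4: worse on power draw (107 vs 28).
D6: worse on power draw (143 vs 28).
D7: worse on power draw (123 vs 28).
D8: worse on power draw (134 vs 28).
D9: worse on power draw (135 vs 28).
D10: worse on power draw (132 vs 28).
D11: worse on power draw (177 vs 28).
No option dominates D5.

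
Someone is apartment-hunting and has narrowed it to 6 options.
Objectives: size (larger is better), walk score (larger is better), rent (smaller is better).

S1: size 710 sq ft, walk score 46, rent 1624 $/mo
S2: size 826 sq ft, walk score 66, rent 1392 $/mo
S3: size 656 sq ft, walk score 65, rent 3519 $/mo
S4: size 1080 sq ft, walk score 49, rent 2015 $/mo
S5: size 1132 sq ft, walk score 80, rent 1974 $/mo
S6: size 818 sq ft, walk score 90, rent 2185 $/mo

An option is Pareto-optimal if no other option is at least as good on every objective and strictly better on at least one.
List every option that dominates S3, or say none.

S2: size 826≥656, walk score 66≥65, rent 1392≤3519 — dominates S3.
S5: size 1132≥656, walk score 80≥65, rent 1974≤3519 — dominates S3.
S6: size 818≥656, walk score 90≥65, rent 2185≤3519 — dominates S3.
Others (S1, S4) are each worse than S3 on at least one objective.

S2, S5, S6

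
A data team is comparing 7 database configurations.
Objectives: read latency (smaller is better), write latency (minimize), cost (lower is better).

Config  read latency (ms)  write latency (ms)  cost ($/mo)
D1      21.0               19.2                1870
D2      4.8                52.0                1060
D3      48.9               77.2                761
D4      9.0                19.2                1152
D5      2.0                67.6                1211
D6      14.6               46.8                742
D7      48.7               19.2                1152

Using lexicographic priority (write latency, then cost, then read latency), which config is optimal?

D4

First minimize write latency: best is 19.2, kept {D1, D4, D7}.
Then minimize cost: best is 1152, kept {D4, D7}.
Then minimize read latency: best is 9.0, kept {D4}.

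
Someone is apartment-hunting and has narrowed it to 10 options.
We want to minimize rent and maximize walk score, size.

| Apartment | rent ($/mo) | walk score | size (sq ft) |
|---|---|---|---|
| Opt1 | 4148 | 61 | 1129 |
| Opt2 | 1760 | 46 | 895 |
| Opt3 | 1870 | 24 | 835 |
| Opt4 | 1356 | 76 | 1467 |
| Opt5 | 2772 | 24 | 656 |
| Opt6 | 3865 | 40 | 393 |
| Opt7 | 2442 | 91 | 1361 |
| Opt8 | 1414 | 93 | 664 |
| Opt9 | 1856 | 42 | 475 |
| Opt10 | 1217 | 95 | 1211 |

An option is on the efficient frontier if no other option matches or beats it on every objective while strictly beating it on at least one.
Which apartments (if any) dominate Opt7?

Opt1: worse on rent (4148 vs 2442).
Opt2: worse on walk score (46 vs 91).
Opt3: worse on walk score (24 vs 91).
Opt4: worse on walk score (76 vs 91).
Opt5: worse on rent (2772 vs 2442).
Opt6: worse on rent (3865 vs 2442).
Opt8: worse on size (664 vs 1361).
Opt9: worse on walk score (42 vs 91).
Opt10: worse on size (1211 vs 1361).
No option dominates Opt7.

none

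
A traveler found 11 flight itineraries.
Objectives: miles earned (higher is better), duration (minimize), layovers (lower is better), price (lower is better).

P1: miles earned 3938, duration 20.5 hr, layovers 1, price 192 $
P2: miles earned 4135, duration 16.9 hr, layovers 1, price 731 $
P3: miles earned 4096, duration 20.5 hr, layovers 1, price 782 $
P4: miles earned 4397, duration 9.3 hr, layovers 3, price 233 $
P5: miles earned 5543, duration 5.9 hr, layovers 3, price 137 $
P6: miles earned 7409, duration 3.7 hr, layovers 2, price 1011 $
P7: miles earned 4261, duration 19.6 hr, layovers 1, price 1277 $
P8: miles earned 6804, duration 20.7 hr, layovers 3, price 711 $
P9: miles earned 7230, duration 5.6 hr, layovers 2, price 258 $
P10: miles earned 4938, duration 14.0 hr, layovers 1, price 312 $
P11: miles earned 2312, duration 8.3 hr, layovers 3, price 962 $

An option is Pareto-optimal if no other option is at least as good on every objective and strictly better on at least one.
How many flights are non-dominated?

5

P1: not dominated.
P2: dominated by P10 (miles earned 4938≥4135, duration 14.0≤16.9, layovers 1≤1, price 312≤731).
P3: dominated by P2 (miles earned 4135≥4096, duration 16.9≤20.5, layovers 1≤1, price 731≤782).
P4: dominated by P5 (miles earned 5543≥4397, duration 5.9≤9.3, layovers 3≤3, price 137≤233).
P5: not dominated (best price).
P6: not dominated (best miles earned).
P7: dominated by P10 (miles earned 4938≥4261, duration 14.0≤19.6, layovers 1≤1, price 312≤1277).
P8: dominated by P9 (miles earned 7230≥6804, duration 5.6≤20.7, layovers 2≤3, price 258≤711).
P9: not dominated.
P10: not dominated.
P11: dominated by P5 (miles earned 5543≥2312, duration 5.9≤8.3, layovers 3≤3, price 137≤962).
Pareto-optimal: P1, P5, P6, P9, P10 → 5.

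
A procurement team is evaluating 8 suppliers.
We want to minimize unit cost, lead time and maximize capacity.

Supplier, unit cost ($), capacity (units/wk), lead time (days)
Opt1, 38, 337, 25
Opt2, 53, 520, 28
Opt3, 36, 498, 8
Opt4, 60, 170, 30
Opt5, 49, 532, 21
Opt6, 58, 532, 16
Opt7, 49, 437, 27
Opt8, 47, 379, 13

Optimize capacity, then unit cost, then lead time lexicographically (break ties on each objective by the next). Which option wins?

Opt5

First maximize capacity: best is 532, kept {Opt5, Opt6}.
Then minimize unit cost: best is 49, kept {Opt5}.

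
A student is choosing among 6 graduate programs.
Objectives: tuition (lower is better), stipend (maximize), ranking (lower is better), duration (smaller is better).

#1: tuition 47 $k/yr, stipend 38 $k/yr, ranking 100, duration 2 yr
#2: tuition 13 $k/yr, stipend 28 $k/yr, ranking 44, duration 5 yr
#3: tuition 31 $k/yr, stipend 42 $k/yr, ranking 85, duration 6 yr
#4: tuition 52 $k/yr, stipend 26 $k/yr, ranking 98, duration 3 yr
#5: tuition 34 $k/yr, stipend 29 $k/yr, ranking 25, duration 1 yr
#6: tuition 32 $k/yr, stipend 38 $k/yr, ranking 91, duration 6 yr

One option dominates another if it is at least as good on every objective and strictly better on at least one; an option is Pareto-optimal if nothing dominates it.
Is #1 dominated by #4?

#4 vs #1: #4 is worse on tuition (52 vs 47), so it does not dominate #1.

No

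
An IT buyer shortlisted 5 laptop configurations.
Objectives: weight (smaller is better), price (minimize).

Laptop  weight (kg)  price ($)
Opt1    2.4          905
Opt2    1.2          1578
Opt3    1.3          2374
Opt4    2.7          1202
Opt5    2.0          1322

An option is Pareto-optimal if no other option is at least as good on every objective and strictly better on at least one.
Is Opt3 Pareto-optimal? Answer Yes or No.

No

Opt2 vs Opt3: weight 1.2≤1.3, price 1578≤2374 — Opt2 is at least as good on every objective and strictly better on at least one, so Opt2 dominates Opt3.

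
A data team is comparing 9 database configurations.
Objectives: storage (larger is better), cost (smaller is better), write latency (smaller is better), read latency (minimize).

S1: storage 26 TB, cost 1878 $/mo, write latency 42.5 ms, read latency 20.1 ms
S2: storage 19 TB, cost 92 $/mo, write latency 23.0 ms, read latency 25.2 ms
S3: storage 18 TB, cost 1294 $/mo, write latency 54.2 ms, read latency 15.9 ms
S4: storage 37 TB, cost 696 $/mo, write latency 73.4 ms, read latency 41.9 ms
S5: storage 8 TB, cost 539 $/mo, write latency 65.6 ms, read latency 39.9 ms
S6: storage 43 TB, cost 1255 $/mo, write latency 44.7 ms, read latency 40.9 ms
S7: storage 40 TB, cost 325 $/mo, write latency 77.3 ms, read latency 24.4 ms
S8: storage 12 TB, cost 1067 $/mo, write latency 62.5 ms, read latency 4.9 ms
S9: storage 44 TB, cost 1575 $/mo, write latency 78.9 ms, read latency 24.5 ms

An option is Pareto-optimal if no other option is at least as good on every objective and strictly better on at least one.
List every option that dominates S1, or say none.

none

S2: worse on storage (19 vs 26).
S3: worse on storage (18 vs 26).
S4: worse on write latency (73.4 vs 42.5).
S5: worse on storage (8 vs 26).
S6: worse on write latency (44.7 vs 42.5).
S7: worse on write latency (77.3 vs 42.5).
S8: worse on storage (12 vs 26).
S9: worse on write latency (78.9 vs 42.5).
No option dominates S1.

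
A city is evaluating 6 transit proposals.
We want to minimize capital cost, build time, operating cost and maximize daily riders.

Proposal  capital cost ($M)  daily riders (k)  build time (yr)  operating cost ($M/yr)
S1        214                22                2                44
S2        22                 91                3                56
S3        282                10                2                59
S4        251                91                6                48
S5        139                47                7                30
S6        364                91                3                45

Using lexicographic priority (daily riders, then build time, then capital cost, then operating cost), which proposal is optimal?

First maximize daily riders: best is 91, kept {S2, S4, S6}.
Then minimize build time: best is 3, kept {S2, S6}.
Then minimize capital cost: best is 22, kept {S2}.

S2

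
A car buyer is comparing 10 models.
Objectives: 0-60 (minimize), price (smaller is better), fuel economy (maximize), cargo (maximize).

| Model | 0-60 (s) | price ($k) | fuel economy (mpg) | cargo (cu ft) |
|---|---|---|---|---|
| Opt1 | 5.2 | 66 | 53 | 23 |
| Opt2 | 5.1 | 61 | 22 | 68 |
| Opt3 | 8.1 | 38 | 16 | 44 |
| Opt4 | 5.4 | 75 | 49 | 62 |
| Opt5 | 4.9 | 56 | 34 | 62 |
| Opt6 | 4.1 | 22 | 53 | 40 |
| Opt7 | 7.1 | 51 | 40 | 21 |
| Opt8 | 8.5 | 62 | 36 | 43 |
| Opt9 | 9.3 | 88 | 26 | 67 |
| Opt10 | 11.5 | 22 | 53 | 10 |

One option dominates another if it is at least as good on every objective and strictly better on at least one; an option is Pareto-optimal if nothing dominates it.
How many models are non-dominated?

Opt1: dominated by Opt6 (0-60 4.1≤5.2, price 22≤66, fuel economy 53≥53, cargo 40≥23).
Opt2: not dominated (best cargo).
Opt3: not dominated.
Opt4: not dominated.
Opt5: not dominated.
Opt6: not dominated (best 0-60).
Opt7: dominated by Opt6 (0-60 4.1≤7.1, price 22≤51, fuel economy 53≥40, cargo 40≥21).
Opt8: not dominated.
Opt9: not dominated.
Opt10: dominated by Opt6 (0-60 4.1≤11.5, price 22≤22, fuel economy 53≥53, cargo 40≥10).
Pareto-optimal: Opt2, Opt3, Opt4, Opt5, Opt6, Opt8, Opt9 → 7.

7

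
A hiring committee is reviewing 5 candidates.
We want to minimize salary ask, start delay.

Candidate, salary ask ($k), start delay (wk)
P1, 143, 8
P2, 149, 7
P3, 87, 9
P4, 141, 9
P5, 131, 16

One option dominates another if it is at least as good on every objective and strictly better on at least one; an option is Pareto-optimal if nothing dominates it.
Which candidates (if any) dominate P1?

none

P2: worse on salary ask (149 vs 143).
P3: worse on start delay (9 vs 8).
P4: worse on start delay (9 vs 8).
P5: worse on start delay (16 vs 8).
No option dominates P1.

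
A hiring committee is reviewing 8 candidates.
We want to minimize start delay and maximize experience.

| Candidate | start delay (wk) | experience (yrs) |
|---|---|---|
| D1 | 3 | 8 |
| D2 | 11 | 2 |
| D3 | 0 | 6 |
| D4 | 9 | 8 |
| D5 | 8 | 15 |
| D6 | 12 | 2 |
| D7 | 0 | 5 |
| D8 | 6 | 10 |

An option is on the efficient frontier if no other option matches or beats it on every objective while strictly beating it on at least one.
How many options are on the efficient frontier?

4

D1: not dominated.
D2: dominated by D1 (start delay 3≤11, experience 8≥2).
D3: not dominated.
D4: dominated by D1 (start delay 3≤9, experience 8≥8).
D5: not dominated (best experience).
D6: dominated by D1 (start delay 3≤12, experience 8≥2).
D7: dominated by D3 (start delay 0≤0, experience 6≥5).
D8: not dominated.
Pareto-optimal: D1, D3, D5, D8 → 4.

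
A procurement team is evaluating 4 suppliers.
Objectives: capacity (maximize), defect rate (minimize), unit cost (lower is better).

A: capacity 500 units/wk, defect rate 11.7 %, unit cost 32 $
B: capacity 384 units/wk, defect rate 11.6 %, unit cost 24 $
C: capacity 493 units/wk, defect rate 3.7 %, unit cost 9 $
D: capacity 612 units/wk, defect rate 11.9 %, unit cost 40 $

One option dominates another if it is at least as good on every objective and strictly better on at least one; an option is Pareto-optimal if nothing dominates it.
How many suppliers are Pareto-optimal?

3

A: not dominated.
B: dominated by C (capacity 493≥384, defect rate 3.7≤11.6, unit cost 9≤24).
C: not dominated (best defect rate).
D: not dominated (best capacity).
Pareto-optimal: A, C, D → 3.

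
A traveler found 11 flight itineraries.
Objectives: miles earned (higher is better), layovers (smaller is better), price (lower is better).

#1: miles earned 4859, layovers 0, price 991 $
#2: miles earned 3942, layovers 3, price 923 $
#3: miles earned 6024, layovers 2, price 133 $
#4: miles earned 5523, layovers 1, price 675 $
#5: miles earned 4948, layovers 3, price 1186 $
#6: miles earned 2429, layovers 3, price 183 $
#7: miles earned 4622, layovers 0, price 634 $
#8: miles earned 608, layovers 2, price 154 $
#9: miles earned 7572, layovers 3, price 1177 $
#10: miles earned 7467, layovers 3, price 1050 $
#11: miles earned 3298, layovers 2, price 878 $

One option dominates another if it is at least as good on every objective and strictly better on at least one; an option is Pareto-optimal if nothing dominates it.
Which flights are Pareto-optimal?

#1, #3, #4, #7, #9, #10

#1: not dominated.
#2: dominated by #3 (miles earned 6024≥3942, layovers 2≤3, price 133≤923).
#3: not dominated (best price).
#4: not dominated.
#5: dominated by #3 (miles earned 6024≥4948, layovers 2≤3, price 133≤1186).
#6: dominated by #3 (miles earned 6024≥2429, layovers 2≤3, price 133≤183).
#7: not dominated.
#8: dominated by #3 (miles earned 6024≥608, layovers 2≤2, price 133≤154).
#9: not dominated (best miles earned).
#10: not dominated.
#11: dominated by #3 (miles earned 6024≥3298, layovers 2≤2, price 133≤878).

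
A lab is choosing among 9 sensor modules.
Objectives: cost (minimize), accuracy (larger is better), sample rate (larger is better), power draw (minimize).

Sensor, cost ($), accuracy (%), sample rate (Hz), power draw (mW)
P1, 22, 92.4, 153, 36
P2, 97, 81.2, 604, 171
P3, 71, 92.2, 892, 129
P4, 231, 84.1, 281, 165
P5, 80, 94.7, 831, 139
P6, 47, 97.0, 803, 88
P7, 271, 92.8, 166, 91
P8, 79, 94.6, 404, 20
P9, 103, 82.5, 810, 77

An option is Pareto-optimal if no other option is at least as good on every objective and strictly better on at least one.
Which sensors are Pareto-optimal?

P1, P3, P5, P6, P8, P9

P1: not dominated (best cost).
P2: dominated by P3 (cost 71≤97, accuracy 92.2≥81.2, sample rate 892≥604, power draw 129≤171).
P3: not dominated (best sample rate).
P4: dominated by P3 (cost 71≤231, accuracy 92.2≥84.1, sample rate 892≥281, power draw 129≤165).
P5: not dominated.
P6: not dominated (best accuracy).
P7: dominated by P6 (cost 47≤271, accuracy 97.0≥92.8, sample rate 803≥166, power draw 88≤91).
P8: not dominated (best power draw).
P9: not dominated.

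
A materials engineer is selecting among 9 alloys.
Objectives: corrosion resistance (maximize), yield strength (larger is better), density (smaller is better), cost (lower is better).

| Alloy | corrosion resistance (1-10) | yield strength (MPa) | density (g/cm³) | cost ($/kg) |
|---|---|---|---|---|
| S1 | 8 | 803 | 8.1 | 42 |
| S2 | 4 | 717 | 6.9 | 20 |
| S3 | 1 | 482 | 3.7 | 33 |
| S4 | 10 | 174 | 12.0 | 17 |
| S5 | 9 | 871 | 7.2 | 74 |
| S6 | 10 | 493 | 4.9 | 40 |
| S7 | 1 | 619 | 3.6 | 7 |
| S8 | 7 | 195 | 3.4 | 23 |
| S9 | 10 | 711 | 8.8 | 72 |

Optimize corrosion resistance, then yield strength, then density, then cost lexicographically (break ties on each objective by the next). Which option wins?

First maximize corrosion resistance: best is 10, kept {S4, S6, S9}.
Then maximize yield strength: best is 711, kept {S9}.

S9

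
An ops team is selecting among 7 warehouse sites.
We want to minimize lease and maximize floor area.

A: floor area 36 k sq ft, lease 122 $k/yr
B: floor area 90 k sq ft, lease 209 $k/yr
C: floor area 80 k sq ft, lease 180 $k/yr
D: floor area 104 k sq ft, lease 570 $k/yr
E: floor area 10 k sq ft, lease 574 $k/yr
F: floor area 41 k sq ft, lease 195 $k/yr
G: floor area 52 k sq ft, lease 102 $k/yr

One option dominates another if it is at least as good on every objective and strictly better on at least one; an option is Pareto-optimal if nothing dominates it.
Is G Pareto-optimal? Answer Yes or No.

Yes

A: worse on floor area (36 vs 52).
B: worse on lease (209 vs 102).
C: worse on lease (180 vs 102).
D: worse on lease (570 vs 102).
E: worse on floor area (10 vs 52).
F: worse on floor area (41 vs 52).
No option is at least as good as G on every objective and strictly better on one.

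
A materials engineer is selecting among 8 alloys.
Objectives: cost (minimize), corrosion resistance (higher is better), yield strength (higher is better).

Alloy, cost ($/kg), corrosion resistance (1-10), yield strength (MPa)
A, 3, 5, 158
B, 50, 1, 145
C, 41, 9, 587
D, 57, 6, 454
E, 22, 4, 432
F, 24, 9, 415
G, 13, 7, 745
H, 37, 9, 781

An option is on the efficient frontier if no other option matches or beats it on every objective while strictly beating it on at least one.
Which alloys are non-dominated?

A: not dominated (best cost).
B: dominated by A (cost 3≤50, corrosion resistance 5≥1, yield strength 158≥145).
C: dominated by H (cost 37≤41, corrosion resistance 9≥9, yield strength 781≥587).
D: dominated by C (cost 41≤57, corrosion resistance 9≥6, yield strength 587≥454).
E: dominated by G (cost 13≤22, corrosion resistance 7≥4, yield strength 745≥432).
F: not dominated.
G: not dominated.
H: not dominated (best yield strength).

A, F, G, H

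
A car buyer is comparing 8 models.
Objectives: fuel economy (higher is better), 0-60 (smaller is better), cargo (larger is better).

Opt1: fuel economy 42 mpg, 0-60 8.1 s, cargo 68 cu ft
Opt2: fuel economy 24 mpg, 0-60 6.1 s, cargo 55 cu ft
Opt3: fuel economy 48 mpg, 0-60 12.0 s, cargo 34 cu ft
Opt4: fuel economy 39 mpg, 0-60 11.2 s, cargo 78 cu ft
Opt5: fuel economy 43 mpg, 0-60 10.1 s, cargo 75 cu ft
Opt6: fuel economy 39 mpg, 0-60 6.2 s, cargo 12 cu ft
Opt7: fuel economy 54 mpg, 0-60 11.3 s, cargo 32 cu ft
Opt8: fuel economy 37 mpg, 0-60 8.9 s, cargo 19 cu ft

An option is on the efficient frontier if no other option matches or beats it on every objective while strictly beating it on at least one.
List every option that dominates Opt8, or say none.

Opt1: fuel economy 42≥37, 0-60 8.1≤8.9, cargo 68≥19 — dominates Opt8.
Others (Opt2, Opt3, Opt4, Opt5, Opt6, Opt7) are each worse than Opt8 on at least one objective.

Opt1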